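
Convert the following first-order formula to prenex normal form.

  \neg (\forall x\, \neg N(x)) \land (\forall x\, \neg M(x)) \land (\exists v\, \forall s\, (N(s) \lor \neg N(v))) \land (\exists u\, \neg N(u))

Push ¬ through the quantifiers and connectives to reach negation normal form:
  (\exists x\, N(x)) \land (\forall x\, \neg M(x)) \land (\exists v\, \forall s\, (N(s) \lor \neg N(v))) \land (\exists u\, \neg N(u))
Rename bound variables to avoid capture: x↦z1.
  (\exists x\, N(x)) \land (\forall z1\, \neg M(z1)) \land (\exists v\, \forall s\, (N(s) \lor \neg N(v))) \land (\exists u\, \neg N(u))
Extract every quantifier outward, since the variables are now distinct and don't occur free across branches:
  \exists x\, \forall z1\, \exists v\, \forall s\, \exists u\, (N(x) \land \neg M(z1) \land (N(s) \lor \neg N(v)) \land \neg N(u))

\exists x\, \forall z1\, \exists v\, \forall s\, \exists u\, (N(x) \land \neg M(z1) \land (N(s) \lor \neg N(v)) \land \neg N(u))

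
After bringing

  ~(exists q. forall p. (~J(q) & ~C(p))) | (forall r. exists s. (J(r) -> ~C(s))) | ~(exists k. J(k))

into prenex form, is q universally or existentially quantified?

universal

First replace A → B with ¬A ∨ B.
  ~(exists q. forall p. (~J(q) & ~C(p))) | (forall r. exists s. (~J(r) | ~C(s))) | ~(exists k. J(k))
Push ¬ through the quantifiers and connectives to reach negation normal form:
  (forall q. exists p. (J(q) | C(p))) | (forall r. exists s. (~J(r) | ~C(s))) | (forall k. ~J(k))
Extract every quantifier outward, since the variables are now distinct and don't occur free across branches:
  forall q. exists p. forall r. exists s. forall k. (J(q) | C(p) | ~J(r) | ~C(s) | ~J(k))
The quantifier exists q sits under an odd number of negations (counting the antecedent side of each →), so it flips to forall q.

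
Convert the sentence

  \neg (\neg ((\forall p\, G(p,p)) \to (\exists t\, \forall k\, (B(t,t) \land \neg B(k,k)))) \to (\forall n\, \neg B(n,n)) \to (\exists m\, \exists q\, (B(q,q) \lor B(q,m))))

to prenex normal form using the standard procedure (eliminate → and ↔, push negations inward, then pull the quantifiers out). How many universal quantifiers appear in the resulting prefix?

5

Rewrite implications/biconditionals: A → B as ¬A ∨ B.
  \neg (\neg \neg (\neg (\forall p\, G(p,p)) \lor (\exists t\, \forall k\, (B(t,t) \land \neg B(k,k)))) \lor \neg (\forall n\, \neg B(n,n)) \lor (\exists m\, \exists q\, (B(q,q) \lor B(q,m))))
Move each ¬ inward, flipping quantifiers it crosses:
  (\forall p\, G(p,p)) \land (\forall t\, \exists k\, (\neg B(t,t) \lor B(k,k))) \land (\forall n\, \neg B(n,n)) \land (\forall m\, \forall q\, (\neg B(q,q) \land \neg B(q,m)))
Extract every quantifier outward, since the variables are now distinct and don't occur free across branches:
  \forall p\, \forall t\, \exists k\, \forall n\, \forall m\, \forall q\, (G(p,p) \land (\neg B(t,t) \lor B(k,k)) \land \neg B(n,n) \land \neg B(q,q) \land \neg B(q,m))
The prefix is \forall p \forall t \exists k \forall n \forall m \forall q: 5 universal, 1 existential.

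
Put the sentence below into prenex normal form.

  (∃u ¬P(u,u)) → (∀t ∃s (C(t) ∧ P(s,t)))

∀u ∀t ∃s (P(u,u) ∨ C(t) ∧ P(s,t))

First replace A → B with ¬A ∨ B.
  ¬(∃u ¬P(u,u)) ∨ (∀t ∃s (C(t) ∧ P(s,t)))
Push ¬ through the quantifiers and connectives to reach negation normal form:
  (∀u P(u,u)) ∨ (∀t ∃s (C(t) ∧ P(s,t)))
Finally move all quantifiers to the prefix:
  ∀u ∀t ∃s (P(u,u) ∨ C(t) ∧ P(s,t))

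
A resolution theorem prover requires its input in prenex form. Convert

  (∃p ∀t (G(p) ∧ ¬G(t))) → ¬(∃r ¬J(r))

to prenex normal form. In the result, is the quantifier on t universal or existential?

Rewrite implications/biconditionals: A → B as ¬A ∨ B.
  ¬(∃p ∀t (G(p) ∧ ¬G(t))) ∨ ¬(∃r ¬J(r))
Drive negations inward (¬∀x A ≡ ∃x ¬A, ¬∃x A ≡ ∀x ¬A, De Morgan for ∧/∨):
  (∀p ∃t (¬G(p) ∨ G(t))) ∨ (∀r J(r))
All bound variables are already distinct, so no renaming is needed.
Extract every quantifier outward, since the variables are now distinct and don't occur free across branches:
  ∀p ∃t ∀r (¬G(p) ∨ G(t) ∨ J(r))
The quantifier ∀t sits under an odd number of negations (counting the antecedent side of each →), so it flips to ∃t.

existential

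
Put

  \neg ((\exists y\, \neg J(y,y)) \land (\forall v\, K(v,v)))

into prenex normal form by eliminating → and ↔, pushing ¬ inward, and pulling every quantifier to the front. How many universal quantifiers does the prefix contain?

Push ¬ through the quantifiers and connectives to reach negation normal form:
  (\forall y\, J(y,y)) \lor (\exists v\, \neg K(v,v))
All bound variables are already distinct, so no renaming is needed.
Finally move all quantifiers to the prefix:
  \forall y\, \exists v\, (J(y,y) \lor \neg K(v,v))
The prefix is \forall y \exists v: 1 universal, 1 existential.

1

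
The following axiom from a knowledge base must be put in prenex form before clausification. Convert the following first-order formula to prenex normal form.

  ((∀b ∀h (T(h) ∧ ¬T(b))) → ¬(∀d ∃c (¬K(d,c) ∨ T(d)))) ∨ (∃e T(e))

∃b ∃h ∃d ∀c ∃e (¬T(h) ∨ T(b) ∨ K(d,c) ∧ ¬T(d) ∨ T(e))

Rewrite implications/biconditionals: A → B as ¬A ∨ B.
  ¬(∀b ∀h (T(h) ∧ ¬T(b))) ∨ ¬(∀d ∃c (¬K(d,c) ∨ T(d))) ∨ (∃e T(e))
Move each ¬ inward, flipping quantifiers it crosses:
  (∃b ∃h (¬T(h) ∨ T(b))) ∨ (∃d ∀c (K(d,c) ∧ ¬T(d))) ∨ (∃e T(e))
All bound variables are already distinct, so no renaming is needed.
Pull the quantifiers to the front (each side's bound variable is not free in the other side):
  ∃b ∃h ∃d ∀c ∃e (¬T(h) ∨ T(b) ∨ K(d,c) ∧ ¬T(d) ∨ T(e))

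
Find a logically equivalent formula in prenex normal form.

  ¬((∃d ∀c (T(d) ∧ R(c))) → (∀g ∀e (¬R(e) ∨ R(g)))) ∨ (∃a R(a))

∃d ∀c ∃g ∃e ∃a (T(d) ∧ R(c) ∧ R(e) ∧ ¬R(g) ∨ R(a))

Rewrite implications/biconditionals: A → B as ¬A ∨ B.
  ¬(¬(∃d ∀c (T(d) ∧ R(c))) ∨ (∀g ∀e (¬R(e) ∨ R(g)))) ∨ (∃a R(a))
Move each ¬ inward, flipping quantifiers it crosses:
  (∃d ∀c (T(d) ∧ R(c))) ∧ (∃g ∃e (R(e) ∧ ¬R(g))) ∨ (∃a R(a))
All bound variables are already distinct, so no renaming is needed.
Extract every quantifier outward, since the variables are now distinct and don't occur free across branches:
  ∃d ∀c ∃g ∃e ∃a (T(d) ∧ R(c) ∧ R(e) ∧ ¬R(g) ∨ R(a))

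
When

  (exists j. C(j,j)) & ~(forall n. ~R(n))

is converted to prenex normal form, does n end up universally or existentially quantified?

Push ¬ through the quantifiers and connectives to reach negation normal form:
  (exists j. C(j,j)) & (exists n. R(n))
All bound variables are already distinct, so no renaming is needed.
Finally move all quantifiers to the prefix:
  exists j. exists n. (C(j,j) & R(n))
The quantifier forall n sits under an odd number of negations, so it flips to exists n.

existential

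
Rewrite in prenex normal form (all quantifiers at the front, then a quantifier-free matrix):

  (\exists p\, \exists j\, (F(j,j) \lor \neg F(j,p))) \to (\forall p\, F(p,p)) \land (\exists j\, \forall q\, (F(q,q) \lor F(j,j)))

Eliminate → and ↔ using ¬ and ∨.
  \neg (\exists p\, \exists j\, (F(j,j) \lor \neg F(j,p))) \lor (\forall p\, F(p,p)) \land (\exists j\, \forall q\, (F(q,q) \lor F(j,j)))
Push ¬ through the quantifiers and connectives to reach negation normal form:
  (\forall p\, \forall j\, (\neg F(j,j) \land F(j,p))) \lor (\forall p\, F(p,p)) \land (\exists j\, \forall q\, (F(q,q) \lor F(j,j)))
Give each quantifier a distinct variable: p↦x, j↦z1.
  (\forall p\, \forall j\, (\neg F(j,j) \land F(j,p))) \lor (\forall x\, F(x,x)) \land (\exists z1\, \forall q\, (F(q,q) \lor F(z1,z1)))
Extract every quantifier outward, since the variables are now distinct and don't occur free across branches:
  \forall p\, \forall j\, \forall x\, \exists z1\, \forall q\, (\neg F(j,j) \land F(j,p) \lor F(x,x) \land (F(q,q) \lor F(z1,z1)))

\forall p\, \forall j\, \forall x\, \exists z1\, \forall q\, (\neg F(j,j) \land F(j,p) \lor F(x,x) \land (F(q,q) \lor F(z1,z1)))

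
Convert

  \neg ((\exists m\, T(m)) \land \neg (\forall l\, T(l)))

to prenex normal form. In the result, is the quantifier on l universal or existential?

Move each ¬ inward, flipping quantifiers it crosses:
  (\forall m\, \neg T(m)) \lor (\forall l\, T(l))
All bound variables are already distinct, so no renaming is needed.
Finally move all quantifiers to the prefix:
  \forall m\, \forall l\, (\neg T(m) \lor T(l))
The quantifier \forall l sits under an even number of negations, so it remains universal.

universal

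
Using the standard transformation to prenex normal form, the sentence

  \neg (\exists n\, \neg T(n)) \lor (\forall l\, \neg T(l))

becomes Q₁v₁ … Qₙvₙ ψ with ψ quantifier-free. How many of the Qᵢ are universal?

2

Move each ¬ inward, flipping quantifiers it crosses:
  (\forall n\, T(n)) \lor (\forall l\, \neg T(l))
All bound variables are already distinct, so no renaming is needed.
Extract every quantifier outward, since the variables are now distinct and don't occur free across branches:
  \forall n\, \forall l\, (T(n) \lor \neg T(l))
The prefix is \forall n \forall l: 2 universal, 0 existential.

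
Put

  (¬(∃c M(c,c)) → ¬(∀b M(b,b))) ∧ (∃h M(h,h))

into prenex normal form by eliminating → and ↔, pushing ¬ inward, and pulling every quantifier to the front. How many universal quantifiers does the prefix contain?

0

First replace A → B with ¬A ∨ B.
  (¬¬(∃c M(c,c)) ∨ ¬(∀b M(b,b))) ∧ (∃h M(h,h))
Push ¬ through the quantifiers and connectives to reach negation normal form:
  ((∃c M(c,c)) ∨ (∃b ¬M(b,b))) ∧ (∃h M(h,h))
All bound variables are already distinct, so no renaming is needed.
Finally move all quantifiers to the prefix:
  ∃c ∃b ∃h ((M(c,c) ∨ ¬M(b,b)) ∧ M(h,h))
The prefix is ∃c ∃b ∃h: 0 universal, 3 existential.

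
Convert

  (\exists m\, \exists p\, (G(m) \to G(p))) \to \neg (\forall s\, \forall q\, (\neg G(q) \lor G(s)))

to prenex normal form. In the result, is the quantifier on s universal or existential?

Rewrite implications/biconditionals: A → B as ¬A ∨ B.
  \neg (\exists m\, \exists p\, (\neg G(m) \lor G(p))) \lor \neg (\forall s\, \forall q\, (\neg G(q) \lor G(s)))
Move each ¬ inward, flipping quantifiers it crosses:
  (\forall m\, \forall p\, (G(m) \land \neg G(p))) \lor (\exists s\, \exists q\, (G(q) \land \neg G(s)))
Extract every quantifier outward, since the variables are now distinct and don't occur free across branches:
  \forall m\, \forall p\, \exists s\, \exists q\, (G(m) \land \neg G(p) \lor G(q) \land \neg G(s))
The quantifier \forall s sits under an odd number of negations (counting the antecedent side of each →), so it flips to \exists s.

existential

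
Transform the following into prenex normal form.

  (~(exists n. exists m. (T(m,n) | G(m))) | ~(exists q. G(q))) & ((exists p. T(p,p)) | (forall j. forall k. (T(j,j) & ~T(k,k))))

forall n. forall m. forall q. exists p. forall j. forall k. ((~T(m,n) & ~G(m) | ~G(q)) & (T(p,p) | T(j,j) & ~T(k,k)))

Push ¬ through the quantifiers and connectives to reach negation normal form:
  ((forall n. forall m. (~T(m,n) & ~G(m))) | (forall q. ~G(q))) & ((exists p. T(p,p)) | (forall j. forall k. (T(j,j) & ~T(k,k))))
All bound variables are already distinct, so no renaming is needed.
Pull the quantifiers to the front (each side's bound variable is not free in the other side):
  forall n. forall m. forall q. exists p. forall j. forall k. ((~T(m,n) & ~G(m) | ~G(q)) & (T(p,p) | T(j,j) & ~T(k,k)))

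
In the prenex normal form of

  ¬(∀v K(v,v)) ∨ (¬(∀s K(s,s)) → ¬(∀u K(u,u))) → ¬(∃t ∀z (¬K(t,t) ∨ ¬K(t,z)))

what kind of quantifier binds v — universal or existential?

universal

First replace A → B with ¬A ∨ B.
  ¬(¬(∀v K(v,v)) ∨ ¬¬(∀s K(s,s)) ∨ ¬(∀u K(u,u))) ∨ ¬(∃t ∀z (¬K(t,t) ∨ ¬K(t,z)))
Push ¬ through the quantifiers and connectives to reach negation normal form:
  (∀v K(v,v)) ∧ (∃s ¬K(s,s)) ∧ (∀u K(u,u)) ∨ (∀t ∃z (K(t,t) ∧ K(t,z)))
All bound variables are already distinct, so no renaming is needed.
Extract every quantifier outward, since the variables are now distinct and don't occur free across branches:
  ∀v ∃s ∀u ∀t ∃z (K(v,v) ∧ ¬K(s,s) ∧ K(u,u) ∨ K(t,t) ∧ K(t,z))
The quantifier ∀v sits under an even number of negations (counting the antecedent side of each →), so it remains universal.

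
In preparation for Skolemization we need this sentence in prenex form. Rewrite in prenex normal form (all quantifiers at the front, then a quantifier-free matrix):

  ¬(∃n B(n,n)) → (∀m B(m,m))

First replace A → B with ¬A ∨ B.
  ¬¬(∃n B(n,n)) ∨ (∀m B(m,m))
Drive negations inward (¬∀x A ≡ ∃x ¬A, ¬∃x A ≡ ∀x ¬A, De Morgan for ∧/∨):
  (∃n B(n,n)) ∨ (∀m B(m,m))
Finally move all quantifiers to the prefix:
  ∃n ∀m (B(n,n) ∨ B(m,m))

∃n ∀m (B(n,n) ∨ B(m,m))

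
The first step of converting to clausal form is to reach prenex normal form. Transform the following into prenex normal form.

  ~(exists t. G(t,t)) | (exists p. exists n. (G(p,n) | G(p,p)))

Drive negations inward (¬∀x A ≡ ∃x ¬A, ¬∃x A ≡ ∀x ¬A, De Morgan for ∧/∨):
  (forall t. ~G(t,t)) | (exists p. exists n. (G(p,n) | G(p,p)))
All bound variables are already distinct, so no renaming is needed.
Extract every quantifier outward, since the variables are now distinct and don't occur free across branches:
  forall t. exists p. exists n. (~G(t,t) | G(p,n) | G(p,p))

forall t. exists p. exists n. (~G(t,t) | G(p,n) | G(p,p))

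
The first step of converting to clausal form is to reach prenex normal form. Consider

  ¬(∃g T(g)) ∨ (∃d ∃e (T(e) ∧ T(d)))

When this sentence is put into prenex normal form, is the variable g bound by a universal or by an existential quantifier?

Push ¬ through the quantifiers and connectives to reach negation normal form:
  (∀g ¬T(g)) ∨ (∃d ∃e (T(e) ∧ T(d)))
Pull the quantifiers to the front (each side's bound variable is not free in the other side):
  ∀g ∃d ∃e (¬T(g) ∨ T(e) ∧ T(d))
The quantifier ∃g sits under an odd number of negations, so it flips to ∀g.

universal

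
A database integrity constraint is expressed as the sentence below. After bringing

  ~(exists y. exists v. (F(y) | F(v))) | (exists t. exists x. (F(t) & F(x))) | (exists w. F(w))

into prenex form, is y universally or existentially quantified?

universal

Move each ¬ inward, flipping quantifiers it crosses:
  (forall y. forall v. (~F(y) & ~F(v))) | (exists t. exists x. (F(t) & F(x))) | (exists w. F(w))
Pull the quantifiers to the front (each side's bound variable is not free in the other side):
  forall y. forall v. exists t. exists x. exists w. (~F(y) & ~F(v) | F(t) & F(x) | F(w))
The quantifier exists y sits under an odd number of negations, so it flips to forall y.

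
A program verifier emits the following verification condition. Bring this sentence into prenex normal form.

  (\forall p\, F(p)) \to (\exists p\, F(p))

Rewrite implications/biconditionals: A → B as ¬A ∨ B.
  \neg (\forall p\, F(p)) \lor (\exists p\, F(p))
Drive negations inward (¬∀x A ≡ ∃x ¬A, ¬∃x A ≡ ∀x ¬A, De Morgan for ∧/∨):
  (\exists p\, \neg F(p)) \lor (\exists p\, F(p))
Rename bound variables to avoid capture: p↦x.
  (\exists p\, \neg F(p)) \lor (\exists x\, F(x))
Pull the quantifiers to the front (each side's bound variable is not free in the other side):
  \exists p\, \exists x\, (\neg F(p) \lor F(x))

\exists p\, \exists x\, (\neg F(p) \lor F(x))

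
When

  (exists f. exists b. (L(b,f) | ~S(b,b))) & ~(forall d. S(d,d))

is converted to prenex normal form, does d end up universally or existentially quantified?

existential

Move each ¬ inward, flipping quantifiers it crosses:
  (exists f. exists b. (L(b,f) | ~S(b,b))) & (exists d. ~S(d,d))
Extract every quantifier outward, since the variables are now distinct and don't occur free across branches:
  exists f. exists b. exists d. ((L(b,f) | ~S(b,b)) & ~S(d,d))
The quantifier forall d sits under an odd number of negations, so it flips to exists d.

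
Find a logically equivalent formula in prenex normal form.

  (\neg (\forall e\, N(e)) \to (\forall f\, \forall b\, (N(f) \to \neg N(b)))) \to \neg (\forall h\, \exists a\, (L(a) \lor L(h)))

Eliminate → and ↔ using ¬ and ∨.
  \neg (\neg \neg (\forall e\, N(e)) \lor (\forall f\, \forall b\, (\neg N(f) \lor \neg N(b)))) \lor \neg (\forall h\, \exists a\, (L(a) \lor L(h)))
Push ¬ through the quantifiers and connectives to reach negation normal form:
  (\exists e\, \neg N(e)) \land (\exists f\, \exists b\, (N(f) \land N(b))) \lor (\exists h\, \forall a\, (\neg L(a) \land \neg L(h)))
All bound variables are already distinct, so no renaming is needed.
Pull the quantifiers to the front (each side's bound variable is not free in the other side):
  \exists e\, \exists f\, \exists b\, \exists h\, \forall a\, (\neg N(e) \land N(f) \land N(b) \lor \neg L(a) \land \neg L(h))

\exists e\, \exists f\, \exists b\, \exists h\, \forall a\, (\neg N(e) \land N(f) \land N(b) \lor \neg L(a) \land \neg L(h))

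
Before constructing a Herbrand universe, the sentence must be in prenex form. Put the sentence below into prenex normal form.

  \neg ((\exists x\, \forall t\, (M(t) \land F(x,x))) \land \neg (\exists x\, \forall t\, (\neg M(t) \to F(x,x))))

\forall x\, \exists t\, \exists w1\, \forall r\, (\neg M(t) \lor \neg F(x,x) \lor M(r) \lor F(w1,w1))

Eliminate → and ↔ using ¬ and ∨.
  \neg ((\exists x\, \forall t\, (M(t) \land F(x,x))) \land \neg (\exists x\, \forall t\, (\neg \neg M(t) \lor F(x,x))))
Drive negations inward (¬∀x A ≡ ∃x ¬A, ¬∃x A ≡ ∀x ¬A, De Morgan for ∧/∨):
  (\forall x\, \exists t\, (\neg M(t) \lor \neg F(x,x))) \lor (\exists x\, \forall t\, (M(t) \lor F(x,x)))
Give each quantifier a distinct variable: x↦w1, t↦r.
  (\forall x\, \exists t\, (\neg M(t) \lor \neg F(x,x))) \lor (\exists w1\, \forall r\, (M(r) \lor F(w1,w1)))
Extract every quantifier outward, since the variables are now distinct and don't occur free across branches:
  \forall x\, \exists t\, \exists w1\, \forall r\, (\neg M(t) \lor \neg F(x,x) \lor M(r) \lor F(w1,w1))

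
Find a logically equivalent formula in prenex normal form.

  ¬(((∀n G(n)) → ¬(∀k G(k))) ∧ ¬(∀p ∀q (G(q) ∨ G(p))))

Eliminate → and ↔ using ¬ and ∨.
  ¬((¬(∀n G(n)) ∨ ¬(∀k G(k))) ∧ ¬(∀p ∀q (G(q) ∨ G(p))))
Push ¬ through the quantifiers and connectives to reach negation normal form:
  (∀n G(n)) ∧ (∀k G(k)) ∨ (∀p ∀q (G(q) ∨ G(p)))
All bound variables are already distinct, so no renaming is needed.
Finally move all quantifiers to the prefix:
  ∀n ∀k ∀p ∀q (G(n) ∧ G(k) ∨ G(q) ∨ G(p))

∀n ∀k ∀p ∀q (G(n) ∧ G(k) ∨ G(q) ∨ G(p))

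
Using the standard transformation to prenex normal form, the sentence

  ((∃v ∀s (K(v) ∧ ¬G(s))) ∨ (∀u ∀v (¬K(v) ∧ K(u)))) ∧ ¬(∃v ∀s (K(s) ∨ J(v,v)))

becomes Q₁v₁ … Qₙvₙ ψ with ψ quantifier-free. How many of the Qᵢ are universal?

4

Drive negations inward (¬∀x A ≡ ∃x ¬A, ¬∃x A ≡ ∀x ¬A, De Morgan for ∧/∨):
  ((∃v ∀s (K(v) ∧ ¬G(s))) ∨ (∀u ∀v (¬K(v) ∧ K(u)))) ∧ (∀v ∃s (¬K(s) ∧ ¬J(v,v)))
Give each quantifier a distinct variable: v↦p, v↦v1, s↦q.
  ((∃v ∀s (K(v) ∧ ¬G(s))) ∨ (∀u ∀p (¬K(p) ∧ K(u)))) ∧ (∀v1 ∃q (¬K(q) ∧ ¬J(v1,v1)))
Extract every quantifier outward, since the variables are now distinct and don't occur free across branches:
  ∃v ∀s ∀u ∀p ∀v1 ∃q ((K(v) ∧ ¬G(s) ∨ ¬K(p) ∧ K(u)) ∧ ¬K(q) ∧ ¬J(v1,v1))
The prefix is ∃v ∀s ∀u ∀p ∀v1 ∃q: 4 universal, 2 existential.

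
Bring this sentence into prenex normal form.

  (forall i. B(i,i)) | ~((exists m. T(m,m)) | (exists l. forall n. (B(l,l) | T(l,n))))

Move each ¬ inward, flipping quantifiers it crosses:
  (forall i. B(i,i)) | (forall m. ~T(m,m)) & (forall l. exists n. (~B(l,l) & ~T(l,n)))
Extract every quantifier outward, since the variables are now distinct and don't occur free across branches:
  forall i. forall m. forall l. exists n. (B(i,i) | ~T(m,m) & ~B(l,l) & ~T(l,n))

forall i. forall m. forall l. exists n. (B(i,i) | ~T(m,m) & ~B(l,l) & ~T(l,n))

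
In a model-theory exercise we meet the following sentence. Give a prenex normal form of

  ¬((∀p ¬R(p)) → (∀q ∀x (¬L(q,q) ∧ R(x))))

First replace A → B with ¬A ∨ B.
  ¬(¬(∀p ¬R(p)) ∨ (∀q ∀x (¬L(q,q) ∧ R(x))))
Drive negations inward (¬∀x A ≡ ∃x ¬A, ¬∃x A ≡ ∀x ¬A, De Morgan for ∧/∨):
  (∀p ¬R(p)) ∧ (∃q ∃x (L(q,q) ∨ ¬R(x)))
Finally move all quantifiers to the prefix:
  ∀p ∃q ∃x (¬R(p) ∧ (L(q,q) ∨ ¬R(x)))

∀p ∃q ∃x (¬R(p) ∧ (L(q,q) ∨ ¬R(x)))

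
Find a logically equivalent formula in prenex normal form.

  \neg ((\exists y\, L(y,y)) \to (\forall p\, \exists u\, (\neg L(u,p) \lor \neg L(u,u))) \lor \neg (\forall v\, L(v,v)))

Rewrite implications/biconditionals: A → B as ¬A ∨ B.
  \neg (\neg (\exists y\, L(y,y)) \lor (\forall p\, \exists u\, (\neg L(u,p) \lor \neg L(u,u))) \lor \neg (\forall v\, L(v,v)))
Push ¬ through the quantifiers and connectives to reach negation normal form:
  (\exists y\, L(y,y)) \land (\exists p\, \forall u\, (L(u,p) \land L(u,u))) \land (\forall v\, L(v,v))
Finally move all quantifiers to the prefix:
  \exists y\, \exists p\, \forall u\, \forall v\, (L(y,y) \land L(u,p) \land L(u,u) \land L(v,v))

\exists y\, \exists p\, \forall u\, \forall v\, (L(y,y) \land L(u,p) \land L(u,u) \land L(v,v))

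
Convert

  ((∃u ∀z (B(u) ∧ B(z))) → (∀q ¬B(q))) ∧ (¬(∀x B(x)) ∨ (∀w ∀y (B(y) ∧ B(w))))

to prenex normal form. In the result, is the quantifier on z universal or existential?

Rewrite implications/biconditionals: A → B as ¬A ∨ B.
  (¬(∃u ∀z (B(u) ∧ B(z))) ∨ (∀q ¬B(q))) ∧ (¬(∀x B(x)) ∨ (∀w ∀y (B(y) ∧ B(w))))
Push ¬ through the quantifiers and connectives to reach negation normal form:
  ((∀u ∃z (¬B(u) ∨ ¬B(z))) ∨ (∀q ¬B(q))) ∧ ((∃x ¬B(x)) ∨ (∀w ∀y (B(y) ∧ B(w))))
All bound variables are already distinct, so no renaming is needed.
Extract every quantifier outward, since the variables are now distinct and don't occur free across branches:
  ∀u ∃z ∀q ∃x ∀w ∀y ((¬B(u) ∨ ¬B(z) ∨ ¬B(q)) ∧ (¬B(x) ∨ B(y) ∧ B(w)))
The quantifier ∀z sits under an odd number of negations (counting the antecedent side of each →), so it flips to ∃z.

existential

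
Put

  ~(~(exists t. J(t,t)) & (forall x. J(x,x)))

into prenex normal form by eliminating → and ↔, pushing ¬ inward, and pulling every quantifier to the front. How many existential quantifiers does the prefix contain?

Drive negations inward (¬∀x A ≡ ∃x ¬A, ¬∃x A ≡ ∀x ¬A, De Morgan for ∧/∨):
  (exists t. J(t,t)) | (exists x. ~J(x,x))
All bound variables are already distinct, so no renaming is needed.
Extract every quantifier outward, since the variables are now distinct and don't occur free across branches:
  exists t. exists x. (J(t,t) | ~J(x,x))
The prefix is exists t exists x: 0 universal, 2 existential.

2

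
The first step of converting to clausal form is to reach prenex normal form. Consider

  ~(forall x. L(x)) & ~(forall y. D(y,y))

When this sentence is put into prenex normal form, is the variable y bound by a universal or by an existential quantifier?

existential

Move each ¬ inward, flipping quantifiers it crosses:
  (exists x. ~L(x)) & (exists y. ~D(y,y))
Pull the quantifiers to the front (each side's bound variable is not free in the other side):
  exists x. exists y. (~L(x) & ~D(y,y))
The quantifier forall y sits under an odd number of negations, so it flips to exists y.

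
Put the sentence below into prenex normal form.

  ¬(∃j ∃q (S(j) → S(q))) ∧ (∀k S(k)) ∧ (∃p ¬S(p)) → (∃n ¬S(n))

∃j ∃q ∃k ∀p ∃n (¬S(j) ∨ S(q) ∨ ¬S(k) ∨ S(p) ∨ ¬S(n))

Rewrite implications/biconditionals: A → B as ¬A ∨ B.
  ¬(¬(∃j ∃q (¬S(j) ∨ S(q))) ∧ (∀k S(k)) ∧ (∃p ¬S(p))) ∨ (∃n ¬S(n))
Drive negations inward (¬∀x A ≡ ∃x ¬A, ¬∃x A ≡ ∀x ¬A, De Morgan for ∧/∨):
  (∃j ∃q (¬S(j) ∨ S(q))) ∨ (∃k ¬S(k)) ∨ (∀p S(p)) ∨ (∃n ¬S(n))
All bound variables are already distinct, so no renaming is needed.
Finally move all quantifiers to the prefix:
  ∃j ∃q ∃k ∀p ∃n (¬S(j) ∨ S(q) ∨ ¬S(k) ∨ S(p) ∨ ¬S(n))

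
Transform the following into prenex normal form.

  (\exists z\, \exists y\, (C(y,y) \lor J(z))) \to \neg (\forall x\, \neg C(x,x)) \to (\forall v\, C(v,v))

\forall z\, \forall y\, \forall x\, \forall v\, (\neg C(y,y) \land \neg J(z) \lor \neg C(x,x) \lor C(v,v))

First replace A → B with ¬A ∨ B.
  \neg (\exists z\, \exists y\, (C(y,y) \lor J(z))) \lor \neg \neg (\forall x\, \neg C(x,x)) \lor (\forall v\, C(v,v))
Push ¬ through the quantifiers and connectives to reach negation normal form:
  (\forall z\, \forall y\, (\neg C(y,y) \land \neg J(z))) \lor (\forall x\, \neg C(x,x)) \lor (\forall v\, C(v,v))
All bound variables are already distinct, so no renaming is needed.
Pull the quantifiers to the front (each side's bound variable is not free in the other side):
  \forall z\, \forall y\, \forall x\, \forall v\, (\neg C(y,y) \land \neg J(z) \lor \neg C(x,x) \lor C(v,v))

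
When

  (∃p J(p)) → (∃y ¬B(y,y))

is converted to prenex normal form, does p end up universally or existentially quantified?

universal

First replace A → B with ¬A ∨ B.
  ¬(∃p J(p)) ∨ (∃y ¬B(y,y))
Push ¬ through the quantifiers and connectives to reach negation normal form:
  (∀p ¬J(p)) ∨ (∃y ¬B(y,y))
All bound variables are already distinct, so no renaming is needed.
Finally move all quantifiers to the prefix:
  ∀p ∃y (¬J(p) ∨ ¬B(y,y))
The quantifier ∃p sits under an odd number of negations (counting the antecedent side of each →), so it flips to ∀p.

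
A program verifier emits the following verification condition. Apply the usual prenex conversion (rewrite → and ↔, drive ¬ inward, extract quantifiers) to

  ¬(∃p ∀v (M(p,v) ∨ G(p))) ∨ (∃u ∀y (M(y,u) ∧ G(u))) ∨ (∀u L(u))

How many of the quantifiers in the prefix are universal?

3

Move each ¬ inward, flipping quantifiers it crosses:
  (∀p ∃v (¬M(p,v) ∧ ¬G(p))) ∨ (∃u ∀y (M(y,u) ∧ G(u))) ∨ (∀u L(u))
Rename bound variables to avoid capture: u↦z.
  (∀p ∃v (¬M(p,v) ∧ ¬G(p))) ∨ (∃u ∀y (M(y,u) ∧ G(u))) ∨ (∀z L(z))
Extract every quantifier outward, since the variables are now distinct and don't occur free across branches:
  ∀p ∃v ∃u ∀y ∀z (¬M(p,v) ∧ ¬G(p) ∨ M(y,u) ∧ G(u) ∨ L(z))
The prefix is ∀p ∃v ∃u ∀y ∀z: 3 universal, 2 existential.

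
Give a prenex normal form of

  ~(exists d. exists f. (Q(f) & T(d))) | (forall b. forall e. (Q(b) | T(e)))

Push ¬ through the quantifiers and connectives to reach negation normal form:
  (forall d. forall f. (~Q(f) | ~T(d))) | (forall b. forall e. (Q(b) | T(e)))
All bound variables are already distinct, so no renaming is needed.
Finally move all quantifiers to the prefix:
  forall d. forall f. forall b. forall e. (~Q(f) | ~T(d) | Q(b) | T(e))

forall d. forall f. forall b. forall e. (~Q(f) | ~T(d) | Q(b) | T(e))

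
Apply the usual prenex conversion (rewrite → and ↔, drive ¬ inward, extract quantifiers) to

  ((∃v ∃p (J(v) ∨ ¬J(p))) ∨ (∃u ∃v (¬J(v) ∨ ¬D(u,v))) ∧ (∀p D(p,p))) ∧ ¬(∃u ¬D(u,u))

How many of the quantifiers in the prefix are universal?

2

Move each ¬ inward, flipping quantifiers it crosses:
  ((∃v ∃p (J(v) ∨ ¬J(p))) ∨ (∃u ∃v (¬J(v) ∨ ¬D(u,v))) ∧ (∀p D(p,p))) ∧ (∀u D(u,u))
Give each quantifier a distinct variable: v↦w1, p↦b, u↦c.
  ((∃v ∃p (J(v) ∨ ¬J(p))) ∨ (∃u ∃w1 (¬J(w1) ∨ ¬D(u,w1))) ∧ (∀b D(b,b))) ∧ (∀c D(c,c))
Pull the quantifiers to the front (each side's bound variable is not free in the other side):
  ∃v ∃p ∃u ∃w1 ∀b ∀c ((J(v) ∨ ¬J(p) ∨ (¬J(w1) ∨ ¬D(u,w1)) ∧ D(b,b)) ∧ D(c,c))
The prefix is ∃v ∃p ∃u ∃w1 ∀b ∀c: 2 universal, 4 existential.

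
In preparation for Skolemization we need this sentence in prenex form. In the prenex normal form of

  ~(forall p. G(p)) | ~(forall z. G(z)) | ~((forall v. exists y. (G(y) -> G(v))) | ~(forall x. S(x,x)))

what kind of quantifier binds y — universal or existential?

Rewrite implications/biconditionals: A → B as ¬A ∨ B.
  ~(forall p. G(p)) | ~(forall z. G(z)) | ~((forall v. exists y. (~G(y) | G(v))) | ~(forall x. S(x,x)))
Move each ¬ inward, flipping quantifiers it crosses:
  (exists p. ~G(p)) | (exists z. ~G(z)) | (exists v. forall y. (G(y) & ~G(v))) & (forall x. S(x,x))
All bound variables are already distinct, so no renaming is needed.
Pull the quantifiers to the front (each side's bound variable is not free in the other side):
  exists p. exists z. exists v. forall y. forall x. (~G(p) | ~G(z) | G(y) & ~G(v) & S(x,x))
The quantifier exists y sits under an odd number of negations (counting the antecedent side of each →), so it flips to forall y.

universal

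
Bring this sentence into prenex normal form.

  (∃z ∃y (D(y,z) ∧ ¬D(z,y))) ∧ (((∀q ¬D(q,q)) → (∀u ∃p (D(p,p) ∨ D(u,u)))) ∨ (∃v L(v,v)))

Rewrite implications/biconditionals: A → B as ¬A ∨ B.
  (∃z ∃y (D(y,z) ∧ ¬D(z,y))) ∧ (¬(∀q ¬D(q,q)) ∨ (∀u ∃p (D(p,p) ∨ D(u,u))) ∨ (∃v L(v,v)))
Drive negations inward (¬∀x A ≡ ∃x ¬A, ¬∃x A ≡ ∀x ¬A, De Morgan for ∧/∨):
  (∃z ∃y (D(y,z) ∧ ¬D(z,y))) ∧ ((∃q D(q,q)) ∨ (∀u ∃p (D(p,p) ∨ D(u,u))) ∨ (∃v L(v,v)))
All bound variables are already distinct, so no renaming is needed.
Extract every quantifier outward, since the variables are now distinct and don't occur free across branches:
  ∃z ∃y ∃q ∀u ∃p ∃v (D(y,z) ∧ ¬D(z,y) ∧ (D(q,q) ∨ D(p,p) ∨ D(u,u) ∨ L(v,v)))

∃z ∃y ∃q ∀u ∃p ∃v (D(y,z) ∧ ¬D(z,y) ∧ (D(q,q) ∨ D(p,p) ∨ D(u,u) ∨ L(v,v)))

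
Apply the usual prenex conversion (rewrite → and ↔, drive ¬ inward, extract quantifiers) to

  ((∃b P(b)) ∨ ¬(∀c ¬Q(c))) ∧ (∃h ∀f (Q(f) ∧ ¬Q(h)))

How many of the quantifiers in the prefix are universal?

Push ¬ through the quantifiers and connectives to reach negation normal form:
  ((∃b P(b)) ∨ (∃c Q(c))) ∧ (∃h ∀f (Q(f) ∧ ¬Q(h)))
All bound variables are already distinct, so no renaming is needed.
Pull the quantifiers to the front (each side's bound variable is not free in the other side):
  ∃b ∃c ∃h ∀f ((P(b) ∨ Q(c)) ∧ Q(f) ∧ ¬Q(h))
The prefix is ∃b ∃c ∃h ∀f: 1 universal, 3 existential.

1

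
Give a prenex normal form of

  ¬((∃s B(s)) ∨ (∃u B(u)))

∀s ∀u (¬B(s) ∧ ¬B(u))

Drive negations inward (¬∀x A ≡ ∃x ¬A, ¬∃x A ≡ ∀x ¬A, De Morgan for ∧/∨):
  (∀s ¬B(s)) ∧ (∀u ¬B(u))
All bound variables are already distinct, so no renaming is needed.
Extract every quantifier outward, since the variables are now distinct and don't occur free across branches:
  ∀s ∀u (¬B(s) ∧ ¬B(u))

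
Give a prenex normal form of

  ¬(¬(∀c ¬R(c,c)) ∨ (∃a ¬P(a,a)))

Drive negations inward (¬∀x A ≡ ∃x ¬A, ¬∃x A ≡ ∀x ¬A, De Morgan for ∧/∨):
  (∀c ¬R(c,c)) ∧ (∀a P(a,a))
All bound variables are already distinct, so no renaming is needed.
Pull the quantifiers to the front (each side's bound variable is not free in the other side):
  ∀c ∀a (¬R(c,c) ∧ P(a,a))

∀c ∀a (¬R(c,c) ∧ P(a,a))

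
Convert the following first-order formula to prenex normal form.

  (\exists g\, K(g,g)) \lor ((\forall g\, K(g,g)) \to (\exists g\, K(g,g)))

\exists g\, \exists x\, \exists y\, (K(g,g) \lor \neg K(x,x) \lor K(y,y))

First replace A → B with ¬A ∨ B.
  (\exists g\, K(g,g)) \lor \neg (\forall g\, K(g,g)) \lor (\exists g\, K(g,g))
Push ¬ through the quantifiers and connectives to reach negation normal form:
  (\exists g\, K(g,g)) \lor (\exists g\, \neg K(g,g)) \lor (\exists g\, K(g,g))
Rename bound variables to avoid capture: g↦x, g↦y.
  (\exists g\, K(g,g)) \lor (\exists x\, \neg K(x,x)) \lor (\exists y\, K(y,y))
Finally move all quantifiers to the prefix:
  \exists g\, \exists x\, \exists y\, (K(g,g) \lor \neg K(x,x) \lor K(y,y))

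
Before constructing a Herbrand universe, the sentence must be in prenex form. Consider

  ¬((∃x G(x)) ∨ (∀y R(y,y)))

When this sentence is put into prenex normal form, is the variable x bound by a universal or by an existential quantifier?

universal

Push ¬ through the quantifiers and connectives to reach negation normal form:
  (∀x ¬G(x)) ∧ (∃y ¬R(y,y))
Finally move all quantifiers to the prefix:
  ∀x ∃y (¬G(x) ∧ ¬R(y,y))
The quantifier ∃x sits under an odd number of negations, so it flips to ∀x.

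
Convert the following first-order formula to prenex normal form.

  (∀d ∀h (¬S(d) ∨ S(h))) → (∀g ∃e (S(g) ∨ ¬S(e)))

Eliminate → and ↔ using ¬ and ∨.
  ¬(∀d ∀h (¬S(d) ∨ S(h))) ∨ (∀g ∃e (S(g) ∨ ¬S(e)))
Move each ¬ inward, flipping quantifiers it crosses:
  (∃d ∃h (S(d) ∧ ¬S(h))) ∨ (∀g ∃e (S(g) ∨ ¬S(e)))
All bound variables are already distinct, so no renaming is needed.
Finally move all quantifiers to the prefix:
  ∃d ∃h ∀g ∃e (S(d) ∧ ¬S(h) ∨ S(g) ∨ ¬S(e))

∃d ∃h ∀g ∃e (S(d) ∧ ¬S(h) ∨ S(g) ∨ ¬S(e))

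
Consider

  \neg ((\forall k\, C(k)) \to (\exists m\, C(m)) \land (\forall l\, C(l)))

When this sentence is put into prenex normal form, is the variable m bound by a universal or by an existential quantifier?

First replace A → B with ¬A ∨ B.
  \neg (\neg (\forall k\, C(k)) \lor (\exists m\, C(m)) \land (\forall l\, C(l)))
Push ¬ through the quantifiers and connectives to reach negation normal form:
  (\forall k\, C(k)) \land ((\forall m\, \neg C(m)) \lor (\exists l\, \neg C(l)))
Extract every quantifier outward, since the variables are now distinct and don't occur free across branches:
  \forall k\, \forall m\, \exists l\, (C(k) \land (\neg C(m) \lor \neg C(l)))
The quantifier \exists m sits under an odd number of negations (counting the antecedent side of each →), so it flips to \forall m.

universal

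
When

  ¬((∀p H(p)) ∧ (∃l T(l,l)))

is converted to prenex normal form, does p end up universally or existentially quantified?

existential

Push ¬ through the quantifiers and connectives to reach negation normal form:
  (∃p ¬H(p)) ∨ (∀l ¬T(l,l))
Extract every quantifier outward, since the variables are now distinct and don't occur free across branches:
  ∃p ∀l (¬H(p) ∨ ¬T(l,l))
The quantifier ∀p sits under an odd number of negations, so it flips to ∃p.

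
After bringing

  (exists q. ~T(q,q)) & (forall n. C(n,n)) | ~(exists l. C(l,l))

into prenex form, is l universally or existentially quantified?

universal

Push ¬ through the quantifiers and connectives to reach negation normal form:
  (exists q. ~T(q,q)) & (forall n. C(n,n)) | (forall l. ~C(l,l))
Pull the quantifiers to the front (each side's bound variable is not free in the other side):
  exists q. forall n. forall l. (~T(q,q) & C(n,n) | ~C(l,l))
The quantifier exists l sits under an odd number of negations, so it flips to forall l.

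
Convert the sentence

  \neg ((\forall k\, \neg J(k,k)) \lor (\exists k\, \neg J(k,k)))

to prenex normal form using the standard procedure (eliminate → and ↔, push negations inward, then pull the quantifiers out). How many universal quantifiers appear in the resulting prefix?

Push ¬ through the quantifiers and connectives to reach negation normal form:
  (\exists k\, J(k,k)) \land (\forall k\, J(k,k))
Give each quantifier a distinct variable: k↦u1.
  (\exists k\, J(k,k)) \land (\forall u1\, J(u1,u1))
Pull the quantifiers to the front (each side's bound variable is not free in the other side):
  \exists k\, \forall u1\, (J(k,k) \land J(u1,u1))
The prefix is \exists k \forall u1: 1 universal, 1 existential.

1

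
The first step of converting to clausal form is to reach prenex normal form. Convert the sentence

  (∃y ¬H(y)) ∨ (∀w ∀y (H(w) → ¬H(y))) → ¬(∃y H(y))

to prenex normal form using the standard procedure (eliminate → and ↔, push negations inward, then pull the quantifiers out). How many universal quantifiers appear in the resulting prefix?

2

Rewrite implications/biconditionals: A → B as ¬A ∨ B.
  ¬((∃y ¬H(y)) ∨ (∀w ∀y (¬H(w) ∨ ¬H(y)))) ∨ ¬(∃y H(y))
Move each ¬ inward, flipping quantifiers it crosses:
  (∀y H(y)) ∧ (∃w ∃y (H(w) ∧ H(y))) ∨ (∀y ¬H(y))
Standardize variables apart so no two quantifiers bind the same name: y↦y1, y↦u1.
  (∀y H(y)) ∧ (∃w ∃y1 (H(w) ∧ H(y1))) ∨ (∀u1 ¬H(u1))
Extract every quantifier outward, since the variables are now distinct and don't occur free across branches:
  ∀y ∃w ∃y1 ∀u1 (H(y) ∧ H(w) ∧ H(y1) ∨ ¬H(u1))
The prefix is ∀y ∃w ∃y1 ∀u1: 2 universal, 2 existential.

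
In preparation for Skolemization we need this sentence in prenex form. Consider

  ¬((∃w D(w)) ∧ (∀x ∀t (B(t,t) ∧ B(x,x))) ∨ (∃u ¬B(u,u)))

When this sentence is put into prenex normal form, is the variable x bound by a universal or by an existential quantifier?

existential

Move each ¬ inward, flipping quantifiers it crosses:
  ((∀w ¬D(w)) ∨ (∃x ∃t (¬B(t,t) ∨ ¬B(x,x)))) ∧ (∀u B(u,u))
Extract every quantifier outward, since the variables are now distinct and don't occur free across branches:
  ∀w ∃x ∃t ∀u ((¬D(w) ∨ ¬B(t,t) ∨ ¬B(x,x)) ∧ B(u,u))
The quantifier ∀x sits under an odd number of negations, so it flips to ∃x.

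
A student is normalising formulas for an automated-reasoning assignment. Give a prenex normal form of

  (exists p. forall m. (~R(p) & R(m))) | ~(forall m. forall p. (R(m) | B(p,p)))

Drive negations inward (¬∀x A ≡ ∃x ¬A, ¬∃x A ≡ ∀x ¬A, De Morgan for ∧/∨):
  (exists p. forall m. (~R(p) & R(m))) | (exists m. exists p. (~R(m) & ~B(p,p)))
Rename bound variables to avoid capture: m↦s, p↦y1.
  (exists p. forall m. (~R(p) & R(m))) | (exists s. exists y1. (~R(s) & ~B(y1,y1)))
Pull the quantifiers to the front (each side's bound variable is not free in the other side):
  exists p. forall m. exists s. exists y1. (~R(p) & R(m) | ~R(s) & ~B(y1,y1))

exists p. forall m. exists s. exists y1. (~R(p) & R(m) | ~R(s) & ~B(y1,y1))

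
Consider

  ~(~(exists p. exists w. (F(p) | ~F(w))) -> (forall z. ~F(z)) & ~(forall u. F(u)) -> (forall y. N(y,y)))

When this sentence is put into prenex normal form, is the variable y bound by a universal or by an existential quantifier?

Rewrite implications/biconditionals: A → B as ¬A ∨ B.
  ~(~~(exists p. exists w. (F(p) | ~F(w))) | ~((forall z. ~F(z)) & ~(forall u. F(u))) | (forall y. N(y,y)))
Move each ¬ inward, flipping quantifiers it crosses:
  (forall p. forall w. (~F(p) & F(w))) & (forall z. ~F(z)) & (exists u. ~F(u)) & (exists y. ~N(y,y))
All bound variables are already distinct, so no renaming is needed.
Pull the quantifiers to the front (each side's bound variable is not free in the other side):
  forall p. forall w. forall z. exists u. exists y. (~F(p) & F(w) & ~F(z) & ~F(u) & ~N(y,y))
The quantifier forall y sits under an odd number of negations (counting the antecedent side of each →), so it flips to exists y.

existential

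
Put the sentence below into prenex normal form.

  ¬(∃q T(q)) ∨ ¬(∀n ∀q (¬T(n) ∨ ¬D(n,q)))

Move each ¬ inward, flipping quantifiers it crosses:
  (∀q ¬T(q)) ∨ (∃n ∃q (T(n) ∧ D(n,q)))
Standardize variables apart so no two quantifiers bind the same name: q↦z.
  (∀q ¬T(q)) ∨ (∃n ∃z (T(n) ∧ D(n,z)))
Pull the quantifiers to the front (each side's bound variable is not free in the other side):
  ∀q ∃n ∃z (¬T(q) ∨ T(n) ∧ D(n,z))

∀q ∃n ∃z (¬T(q) ∨ T(n) ∧ D(n,z))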